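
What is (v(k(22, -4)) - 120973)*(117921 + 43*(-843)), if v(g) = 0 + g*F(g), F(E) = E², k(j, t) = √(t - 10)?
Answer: -9880106856 - 1143408*I*√14 ≈ -9.8801e+9 - 4.2782e+6*I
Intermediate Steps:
k(j, t) = √(-10 + t)
v(g) = g³ (v(g) = 0 + g*g² = 0 + g³ = g³)
(v(k(22, -4)) - 120973)*(117921 + 43*(-843)) = ((√(-10 - 4))³ - 120973)*(117921 + 43*(-843)) = ((√(-14))³ - 120973)*(117921 - 36249) = ((I*√14)³ - 120973)*81672 = (-14*I*√14 - 120973)*81672 = (-120973 - 14*I*√14)*81672 = -9880106856 - 1143408*I*√14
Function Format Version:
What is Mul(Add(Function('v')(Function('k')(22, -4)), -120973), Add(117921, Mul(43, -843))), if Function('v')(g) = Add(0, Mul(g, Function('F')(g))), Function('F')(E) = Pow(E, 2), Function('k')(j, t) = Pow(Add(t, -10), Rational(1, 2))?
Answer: Add(-9880106856, Mul(-1143408, I, Pow(14, Rational(1, 2)))) ≈ Add(-9.8801e+9, Mul(-4.2782e+6, I))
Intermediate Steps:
Function('k')(j, t) = Pow(Add(-10, t), Rational(1, 2))
Function('v')(g) = Pow(g, 3) (Function('v')(g) = Add(0, Mul(g, Pow(g, 2))) = Add(0, Pow(g, 3)) = Pow(g, 3))
Mul(Add(Function('v')(Function('k')(22, -4)), -120973), Add(117921, Mul(43, -843))) = Mul(Add(Pow(Pow(Add(-10, -4), Rational(1, 2)), 3), -120973), Add(117921, Mul(43, -843))) = Mul(Add(Pow(Pow(-14, Rational(1, 2)), 3), -120973), Add(117921, -36249)) = Mul(Add(Pow(Mul(I, Pow(14, Rational(1, 2))), 3), -120973), 81672) = Mul(Add(Mul(-14, I, Pow(14, Rational(1, 2))), -120973), 81672) = Mul(Add(-120973, Mul(-14, I, Pow(14, Rational(1, 2)))), 81672) = Add(-9880106856, Mul(-1143408, I, Pow(14, Rational(1, 2))))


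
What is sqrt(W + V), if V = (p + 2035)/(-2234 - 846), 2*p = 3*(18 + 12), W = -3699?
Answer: 5*I*sqrt(877415)/77 ≈ 60.825*I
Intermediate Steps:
p = 45 (p = (3*(18 + 12))/2 = (3*30)/2 = (1/2)*90 = 45)
V = -52/77 (V = (45 + 2035)/(-2234 - 846) = 2080/(-3080) = 2080*(-1/3080) = -52/77 ≈ -0.67532)
sqrt(W + V) = sqrt(-3699 - 52/77) = sqrt(-284875/77) = 5*I*sqrt(877415)/77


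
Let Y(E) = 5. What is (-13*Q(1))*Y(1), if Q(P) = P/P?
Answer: -65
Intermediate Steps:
Q(P) = 1
(-13*Q(1))*Y(1) = -13*1*5 = -13*5 = -65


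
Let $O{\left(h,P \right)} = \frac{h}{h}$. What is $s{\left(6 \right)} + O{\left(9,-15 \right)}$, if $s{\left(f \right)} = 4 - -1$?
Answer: $6$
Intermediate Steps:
$s{\left(f \right)} = 5$ ($s{\left(f \right)} = 4 + 1 = 5$)
$O{\left(h,P \right)} = 1$
$s{\left(6 \right)} + O{\left(9,-15 \right)} = 5 + 1 = 6$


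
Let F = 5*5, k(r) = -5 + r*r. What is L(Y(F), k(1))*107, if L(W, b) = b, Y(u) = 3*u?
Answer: -428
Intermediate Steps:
k(r) = -5 + r²
F = 25
L(Y(F), k(1))*107 = (-5 + 1²)*107 = (-5 + 1)*107 = -4*107 = -428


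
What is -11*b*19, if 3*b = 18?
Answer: -1254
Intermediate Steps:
b = 6 (b = (1/3)*18 = 6)
-11*b*19 = -11*6*19 = -66*19 = -1254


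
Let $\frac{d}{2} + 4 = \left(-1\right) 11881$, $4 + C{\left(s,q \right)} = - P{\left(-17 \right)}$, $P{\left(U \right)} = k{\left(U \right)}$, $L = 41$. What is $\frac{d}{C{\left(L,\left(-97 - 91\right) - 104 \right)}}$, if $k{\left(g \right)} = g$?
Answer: $- \frac{23770}{13} \approx -1828.5$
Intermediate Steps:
$P{\left(U \right)} = U$
$C{\left(s,q \right)} = 13$ ($C{\left(s,q \right)} = -4 - -17 = -4 + 17 = 13$)
$d = -23770$ ($d = -8 + 2 \left(\left(-1\right) 11881\right) = -8 + 2 \left(-11881\right) = -8 - 23762 = -23770$)
$\frac{d}{C{\left(L,\left(-97 - 91\right) - 104 \right)}} = - \frac{23770}{13}$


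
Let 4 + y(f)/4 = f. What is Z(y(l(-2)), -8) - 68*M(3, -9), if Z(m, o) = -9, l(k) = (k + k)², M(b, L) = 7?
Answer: -485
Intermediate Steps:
l(k) = 4*k² (l(k) = (2*k)² = 4*k²)
y(f) = -16 + 4*f
Z(y(l(-2)), -8) - 68*M(3, -9) = -9 - 68*7 = -9 - 476 = -485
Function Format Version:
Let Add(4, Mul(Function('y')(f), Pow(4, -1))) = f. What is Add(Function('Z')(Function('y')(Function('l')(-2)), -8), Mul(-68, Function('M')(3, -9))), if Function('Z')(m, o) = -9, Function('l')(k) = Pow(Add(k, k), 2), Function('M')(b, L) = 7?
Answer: -485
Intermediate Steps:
Function('l')(k) = Mul(4, Pow(k, 2)) (Function('l')(k) = Pow(Mul(2, k), 2) = Mul(4, Pow(k, 2)))
Function('y')(f) = Add(-16, Mul(4, f))
Add(Function('Z')(Function('y')(Function('l')(-2)), -8), Mul(-68, Function('M')(3, -9))) = Add(-9, Mul(-68, 7)) = Add(-9, -476) = -485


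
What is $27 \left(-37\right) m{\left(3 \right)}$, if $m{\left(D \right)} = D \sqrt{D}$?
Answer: $- 2997 \sqrt{3} \approx -5191.0$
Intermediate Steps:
$m{\left(D \right)} = D^{\frac{3}{2}}$
$27 \left(-37\right) m{\left(3 \right)} = 27 \left(-37\right) 3^{\frac{3}{2}} = - 999 \cdot 3 \sqrt{3} = - 2997 \sqrt{3}$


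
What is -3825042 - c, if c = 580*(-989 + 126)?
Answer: -3324502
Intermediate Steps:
c = -500540 (c = 580*(-863) = -500540)
-3825042 - c = -3825042 - 1*(-500540) = -3825042 + 500540 = -3324502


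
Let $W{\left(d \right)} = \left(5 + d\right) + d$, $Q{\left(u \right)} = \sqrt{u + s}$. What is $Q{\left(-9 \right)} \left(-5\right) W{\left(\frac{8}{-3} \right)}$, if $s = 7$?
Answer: $\frac{5 i \sqrt{2}}{3} \approx 2.357 i$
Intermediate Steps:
$Q{\left(u \right)} = \sqrt{7 + u}$ ($Q{\left(u \right)} = \sqrt{u + 7} = \sqrt{7 + u}$)
$W{\left(d \right)} = 5 + 2 d$
$Q{\left(-9 \right)} \left(-5\right) W{\left(\frac{8}{-3} \right)} = \sqrt{7 - 9} \left(-5\right) \left(5 + 2 \frac{8}{-3}\right) = \sqrt{-2} \left(-5\right) \left(5 + 2 \cdot 8 \left(- \frac{1}{3}\right)\right) = i \sqrt{2} \left(-5\right) \left(5 + 2 \left(- \frac{8}{3}\right)\right) = - 5 i \sqrt{2} \left(5 - \frac{16}{3}\right) = - 5 i \sqrt{2} \left(- \frac{1}{3}\right) = \frac{5 i \sqrt{2}}{3}$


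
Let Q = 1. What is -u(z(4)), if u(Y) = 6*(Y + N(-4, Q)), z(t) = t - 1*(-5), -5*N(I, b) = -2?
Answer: -282/5 ≈ -56.400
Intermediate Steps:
N(I, b) = ⅖ (N(I, b) = -⅕*(-2) = ⅖)
z(t) = 5 + t (z(t) = t + 5 = 5 + t)
u(Y) = 12/5 + 6*Y (u(Y) = 6*(Y + ⅖) = 6*(⅖ + Y) = 12/5 + 6*Y)
-u(z(4)) = -(12/5 + 6*(5 + 4)) = -(12/5 + 6*9) = -(12/5 + 54) = -1*282/5 = -282/5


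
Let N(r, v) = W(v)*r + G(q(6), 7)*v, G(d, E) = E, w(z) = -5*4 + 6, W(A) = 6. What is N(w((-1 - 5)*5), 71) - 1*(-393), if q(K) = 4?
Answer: 806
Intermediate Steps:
w(z) = -14 (w(z) = -20 + 6 = -14)
N(r, v) = 6*r + 7*v
N(w((-1 - 5)*5), 71) - 1*(-393) = (6*(-14) + 7*71) - 1*(-393) = (-84 + 497) + 393 = 413 + 393 = 806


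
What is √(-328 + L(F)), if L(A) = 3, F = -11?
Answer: 5*I*√13 ≈ 18.028*I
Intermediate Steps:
√(-328 + L(F)) = √(-328 + 3) = √(-325) = 5*I*√13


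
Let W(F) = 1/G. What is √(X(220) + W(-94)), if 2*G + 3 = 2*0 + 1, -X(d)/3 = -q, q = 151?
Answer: 2*√113 ≈ 21.260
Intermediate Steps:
X(d) = 453 (X(d) = -(-3)*151 = -3*(-151) = 453)
G = -1 (G = -3/2 + (2*0 + 1)/2 = -3/2 + (0 + 1)/2 = -3/2 + (½)*1 = -3/2 + ½ = -1)
W(F) = -1 (W(F) = 1/(-1) = -1)
√(X(220) + W(-94)) = √(453 - 1) = √452 = 2*√113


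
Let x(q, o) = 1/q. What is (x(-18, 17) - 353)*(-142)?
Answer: 451205/9 ≈ 50134.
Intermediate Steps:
(x(-18, 17) - 353)*(-142) = (1/(-18) - 353)*(-142) = (-1/18 - 353)*(-142) = -6355/18*(-142) = 451205/9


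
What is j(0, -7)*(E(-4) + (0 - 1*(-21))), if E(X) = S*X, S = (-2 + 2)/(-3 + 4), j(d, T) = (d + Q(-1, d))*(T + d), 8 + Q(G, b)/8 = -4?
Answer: 14112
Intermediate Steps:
Q(G, b) = -96 (Q(G, b) = -64 + 8*(-4) = -64 - 32 = -96)
j(d, T) = (-96 + d)*(T + d) (j(d, T) = (d - 96)*(T + d) = (-96 + d)*(T + d))
S = 0 (S = 0/1 = 0*1 = 0)
E(X) = 0 (E(X) = 0*X = 0)
j(0, -7)*(E(-4) + (0 - 1*(-21))) = (0² - 96*(-7) - 96*0 - 7*0)*(0 + (0 - 1*(-21))) = (0 + 672 + 0 + 0)*(0 + (0 + 21)) = 672*(0 + 21) = 672*21 = 14112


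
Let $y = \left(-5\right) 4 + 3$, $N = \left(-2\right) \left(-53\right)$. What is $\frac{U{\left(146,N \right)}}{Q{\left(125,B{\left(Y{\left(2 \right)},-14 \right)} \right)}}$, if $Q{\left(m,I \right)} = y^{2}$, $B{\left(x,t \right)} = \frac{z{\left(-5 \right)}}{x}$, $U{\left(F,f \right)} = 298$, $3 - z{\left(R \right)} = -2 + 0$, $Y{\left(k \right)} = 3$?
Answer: $\frac{298}{289} \approx 1.0311$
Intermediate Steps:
$z{\left(R \right)} = 5$ ($z{\left(R \right)} = 3 - \left(-2 + 0\right) = 3 - -2 = 3 + 2 = 5$)
$N = 106$
$y = -17$ ($y = -20 + 3 = -17$)
$B{\left(x,t \right)} = \frac{5}{x}$
$Q{\left(m,I \right)} = 289$ ($Q{\left(m,I \right)} = \left(-17\right)^{2} = 289$)
$\frac{U{\left(146,N \right)}}{Q{\left(125,B{\left(Y{\left(2 \right)},-14 \right)} \right)}} = \frac{298}{289}$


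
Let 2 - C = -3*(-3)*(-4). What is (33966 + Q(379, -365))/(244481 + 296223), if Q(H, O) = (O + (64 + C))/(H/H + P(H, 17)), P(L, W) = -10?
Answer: 305957/4866336 ≈ 0.062872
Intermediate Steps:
C = 38 (C = 2 - (-3*(-3))*(-4) = 2 - 9*(-4) = 2 - 1*(-36) = 2 + 36 = 38)
Q(H, O) = -34/3 - O/9 (Q(H, O) = (O + (64 + 38))/(H/H - 10) = (O + 102)/(1 - 10) = (102 + O)/(-9) = (102 + O)*(-⅑) = -34/3 - O/9)
(33966 + Q(379, -365))/(244481 + 296223) = (33966 + (-34/3 - ⅑*(-365)))/(244481 + 296223) = (33966 + (-34/3 + 365/9))/540704 = (33966 + 263/9)*(1/540704) = (305957/9)*(1/540704) = 305957/4866336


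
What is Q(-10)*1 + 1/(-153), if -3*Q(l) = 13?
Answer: -664/153 ≈ -4.3399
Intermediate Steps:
Q(l) = -13/3 (Q(l) = -⅓*13 = -13/3)
Q(-10)*1 + 1/(-153) = -13/3*1 + 1/(-153) = -13/3 - 1/153 = -664/153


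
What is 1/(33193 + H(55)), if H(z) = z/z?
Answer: 1/33194 ≈ 3.0126e-5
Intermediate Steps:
H(z) = 1
1/(33193 + H(55)) = 1/(33193 + 1) = 1/33194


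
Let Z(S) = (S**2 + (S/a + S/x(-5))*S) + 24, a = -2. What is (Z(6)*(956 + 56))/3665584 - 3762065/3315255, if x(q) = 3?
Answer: -340224830393/303808642098 ≈ -1.1199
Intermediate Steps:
Z(S) = 24 + 5*S**2/6 (Z(S) = (S**2 + (S/(-2) + S/3)*S) + 24 = (S**2 + (S*(-1/2) + S*(1/3))*S) + 24 = (S**2 + (-S/2 + S/3)*S) + 24 = (S**2 + (-S/6)*S) + 24 = (S**2 - S**2/6) + 24 = 5*S**2/6 + 24 = 24 + 5*S**2/6)
(Z(6)*(956 + 56))/3665584 - 3762065/3315255 = ((24 + (5/6)*6**2)*(956 + 56))/3665584 - 3762065/3315255 = ((24 + (5/6)*36)*1012)*(1/3665584) - 3762065*1/3315255 = ((24 + 30)*1012)*(1/3665584) - 752413/663051 = (54*1012)*(1/3665584) - 752413/663051 = 54648*(1/3665584) - 752413/663051 = 6831/458198 - 752413/663051 = -340224830393/303808642098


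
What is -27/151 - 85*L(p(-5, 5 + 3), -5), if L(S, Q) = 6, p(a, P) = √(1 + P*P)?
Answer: -77037/151 ≈ -510.18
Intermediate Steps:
p(a, P) = √(1 + P²)
-27/151 - 85*L(p(-5, 5 + 3), -5) = -27/151 - 85*6 = -27*1/151 - 510 = -27/151 - 510 = -77037/151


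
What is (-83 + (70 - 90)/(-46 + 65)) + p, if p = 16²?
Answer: 3267/19 ≈ 171.95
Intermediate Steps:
p = 256
(-83 + (70 - 90)/(-46 + 65)) + p = (-83 + (70 - 90)/(-46 + 65)) + 256 = (-83 - 20/19) + 256 = -1597/19 + 256 = 3267/19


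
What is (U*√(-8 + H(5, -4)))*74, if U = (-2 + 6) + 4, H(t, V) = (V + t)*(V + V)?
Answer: 2368*I ≈ 2368.0*I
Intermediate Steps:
H(t, V) = 2*V*(V + t) (H(t, V) = (V + t)*(2*V) = 2*V*(V + t))
U = 8 (U = 4 + 4 = 8)
(U*√(-8 + H(5, -4)))*74 = (8*√(-8 + 2*(-4)*(-4 + 5)))*74 = (8*√(-8 + 2*(-4)*1))*74 = (8*√(-8 - 8))*74 = (8*√(-16))*74 = (8*(4*I))*74 = (32*I)*74 = 2368*I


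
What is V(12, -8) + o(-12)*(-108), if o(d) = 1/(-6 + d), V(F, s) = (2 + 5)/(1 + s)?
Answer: 5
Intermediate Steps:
V(F, s) = 7/(1 + s)
V(12, -8) + o(-12)*(-108) = 7/(1 - 8) - 108/(-6 - 12) = 7/(-7) - 108/(-18) = 7*(-⅐) - 1/18*(-108) = -1 + 6 = 5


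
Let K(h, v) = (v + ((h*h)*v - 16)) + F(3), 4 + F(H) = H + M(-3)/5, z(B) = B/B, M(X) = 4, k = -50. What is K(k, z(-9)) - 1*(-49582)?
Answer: 260334/5 ≈ 52067.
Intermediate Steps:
z(B) = 1
F(H) = -16/5 + H (F(H) = -4 + (H + 4/5) = -4 + (H + 4*(⅕)) = -4 + (H + ⅘) = -4 + (⅘ + H) = -16/5 + H)
K(h, v) = -81/5 + v + v*h² (K(h, v) = (v + ((h*h)*v - 16)) + (-16/5 + 3) = (v + (h²*v - 16)) - ⅕ = (v + (v*h² - 16)) - ⅕ = (v + (-16 + v*h²)) - ⅕ = (-16 + v + v*h²) - ⅕ = -81/5 + v + v*h²)
K(k, z(-9)) - 1*(-49582) = (-81/5 + 1 + 1*(-50)²) - 1*(-49582) = (-81/5 + 1 + 1*2500) + 49582 = (-81/5 + 1 + 2500) + 49582 = 12424/5 + 49582 = 260334/5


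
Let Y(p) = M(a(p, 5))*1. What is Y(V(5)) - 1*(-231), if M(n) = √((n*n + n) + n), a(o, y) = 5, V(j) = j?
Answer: 231 + √35 ≈ 236.92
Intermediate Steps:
M(n) = √(n² + 2*n) (M(n) = √((n² + n) + n) = √((n + n²) + n) = √(n² + 2*n))
Y(p) = √35 (Y(p) = √(5*(2 + 5))*1 = √(5*7)*1 = √35*1 = √35)
Y(V(5)) - 1*(-231) = √35 - 1*(-231) = √35 + 231 = 231 + √35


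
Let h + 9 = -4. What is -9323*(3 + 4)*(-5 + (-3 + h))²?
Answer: -28780101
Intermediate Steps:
h = -13 (h = -9 - 4 = -13)
-9323*(3 + 4)*(-5 + (-3 + h))² = -9323*(3 + 4)*(-5 + (-3 - 13))² = -65261*(-5 - 16)² = -65261*(-21)² = -65261*441 = -9323*3087 = -28780101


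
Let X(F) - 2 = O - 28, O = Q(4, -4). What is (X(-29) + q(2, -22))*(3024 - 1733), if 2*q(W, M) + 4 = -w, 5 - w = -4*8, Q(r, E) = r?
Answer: -109735/2 ≈ -54868.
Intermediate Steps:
O = 4
X(F) = -22 (X(F) = 2 + (4 - 28) = 2 - 24 = -22)
w = 37 (w = 5 - (-4)*8 = 5 - 1*(-32) = 5 + 32 = 37)
q(W, M) = -41/2 (q(W, M) = -2 + (-1*37)/2 = -2 + (1/2)*(-37) = -2 - 37/2 = -41/2)
(X(-29) + q(2, -22))*(3024 - 1733) = (-22 - 41/2)*(3024 - 1733) = -85/2*1291 = -109735/2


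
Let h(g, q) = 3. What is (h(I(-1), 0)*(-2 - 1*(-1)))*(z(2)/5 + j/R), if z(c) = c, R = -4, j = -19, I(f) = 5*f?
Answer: -309/20 ≈ -15.450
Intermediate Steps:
(h(I(-1), 0)*(-2 - 1*(-1)))*(z(2)/5 + j/R) = (3*(-2 - 1*(-1)))*(2/5 - 19/(-4)) = (3*(-2 + 1))*(2*(⅕) - 19*(-¼)) = (3*(-1))*(⅖ + 19/4) = -3*103/20 = -309/20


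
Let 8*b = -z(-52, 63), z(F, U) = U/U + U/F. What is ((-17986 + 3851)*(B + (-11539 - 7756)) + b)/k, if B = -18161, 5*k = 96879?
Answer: 367078788285/13433888 ≈ 27325.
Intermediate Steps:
k = 96879/5 (k = (⅕)*96879 = 96879/5 ≈ 19376.)
z(F, U) = 1 + U/F
b = 11/416 (b = (-(-52 + 63)/(-52))/8 = (-(-1)*11/52)/8 = (-1*(-11/52))/8 = (⅛)*(11/52) = 11/416 ≈ 0.026442)
((-17986 + 3851)*(B + (-11539 - 7756)) + b)/k = ((-17986 + 3851)*(-18161 + (-11539 - 7756)) + 11/416)/(96879/5) = (-14135*(-18161 - 19295) + 11/416)*(5/96879) = (-14135*(-37456) + 11/416)*(5/96879) = (529440560 + 11/416)*(5/96879) = (220247272971/416)*(5/96879) = 367078788285/13433888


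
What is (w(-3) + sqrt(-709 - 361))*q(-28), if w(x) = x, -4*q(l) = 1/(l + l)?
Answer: -3/224 + I*sqrt(1070)/224 ≈ -0.013393 + 0.14603*I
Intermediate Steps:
q(l) = -1/(8*l) (q(l) = -1/(4*(l + l)) = -1/(2*l)/4 = -1/(8*l))
(w(-3) + sqrt(-709 - 361))*q(-28) = (-3 + sqrt(-709 - 361))*(-1/8/(-28)) = (-3 + sqrt(-1070))*(-1/8*(-1/28)) = (-3 + I*sqrt(1070))*(1/224) = -3/224 + I*sqrt(1070)/224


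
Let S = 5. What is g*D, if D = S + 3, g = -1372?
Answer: -10976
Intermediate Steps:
D = 8 (D = 5 + 3 = 8)
g*D = -1372*8 = -10976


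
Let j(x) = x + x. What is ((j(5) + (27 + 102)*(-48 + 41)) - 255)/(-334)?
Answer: 574/167 ≈ 3.4371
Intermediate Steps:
j(x) = 2*x
((j(5) + (27 + 102)*(-48 + 41)) - 255)/(-334) = ((2*5 + (27 + 102)*(-48 + 41)) - 255)/(-334) = ((10 + 129*(-7)) - 255)*(-1/334) = ((10 - 903) - 255)*(-1/334) = (-893 - 255)*(-1/334) = -1148*(-1/334) = 574/167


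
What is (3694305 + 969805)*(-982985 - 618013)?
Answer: -7467230781780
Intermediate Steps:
(3694305 + 969805)*(-982985 - 618013) = 4664110*(-1600998) = -7467230781780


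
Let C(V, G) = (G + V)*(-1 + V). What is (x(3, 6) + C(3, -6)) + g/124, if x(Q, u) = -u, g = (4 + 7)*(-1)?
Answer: -1499/124 ≈ -12.089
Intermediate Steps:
g = -11 (g = 11*(-1) = -11)
C(V, G) = (-1 + V)*(G + V)
(x(3, 6) + C(3, -6)) + g/124 = (-1*6 + (3² - 1*(-6) - 1*3 - 6*3)) - 11/124 = (-6 + (9 + 6 - 3 - 18)) - 11*1/124 = (-6 - 6) - 11/124 = -12 - 11/124 = -1499/124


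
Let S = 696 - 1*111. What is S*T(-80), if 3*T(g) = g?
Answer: -15600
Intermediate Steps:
T(g) = g/3
S = 585 (S = 696 - 111 = 585)
S*T(-80) = 585*((⅓)*(-80)) = 585*(-80/3) = -15600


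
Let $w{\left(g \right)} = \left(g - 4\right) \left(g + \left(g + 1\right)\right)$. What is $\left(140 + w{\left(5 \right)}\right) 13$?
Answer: $1963$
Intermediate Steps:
$w{\left(g \right)} = \left(1 + 2 g\right) \left(-4 + g\right)$ ($w{\left(g \right)} = \left(-4 + g\right) \left(g + \left(1 + g\right)\right) = \left(-4 + g\right) \left(1 + 2 g\right) = \left(1 + 2 g\right) \left(-4 + g\right)$)
$\left(140 + w{\left(5 \right)}\right) 13 = \left(140 - \left(39 - 50\right)\right) 13 = \left(140 - -11\right) 13 = \left(140 + 11\right) 13 = 151 \cdot 13 = 1963$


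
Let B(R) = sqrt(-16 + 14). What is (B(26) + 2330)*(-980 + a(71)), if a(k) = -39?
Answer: -2374270 - 1019*I*sqrt(2) ≈ -2.3743e+6 - 1441.1*I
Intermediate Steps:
B(R) = I*sqrt(2) (B(R) = sqrt(-2) = I*sqrt(2))
(B(26) + 2330)*(-980 + a(71)) = (I*sqrt(2) + 2330)*(-980 - 39) = (2330 + I*sqrt(2))*(-1019) = -2374270 - 1019*I*sqrt(2)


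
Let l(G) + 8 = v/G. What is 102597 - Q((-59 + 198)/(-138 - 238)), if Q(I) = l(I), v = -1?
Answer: 14261719/139 ≈ 1.0260e+5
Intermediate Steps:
l(G) = -8 - 1/G
Q(I) = -8 - 1/I
102597 - Q((-59 + 198)/(-138 - 238)) = 102597 - (-8 - 1/((-59 + 198)/(-138 - 238))) = 102597 - (-8 - 1/(139/(-376))) = 102597 - (-8 - 1/(139*(-1/376))) = 102597 - (-8 - 1/(-139/376)) = 102597 - (-8 - 1*(-376/139)) = 102597 - (-8 + 376/139) = 102597 - 1*(-736/139) = 102597 + 736/139 = 14261719/139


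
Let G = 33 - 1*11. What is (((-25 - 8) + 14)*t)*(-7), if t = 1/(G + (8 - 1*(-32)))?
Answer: 133/62 ≈ 2.1452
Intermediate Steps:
G = 22 (G = 33 - 11 = 22)
t = 1/62 (t = 1/(22 + (8 - 1*(-32))) = 1/(22 + (8 + 32)) = 1/(22 + 40) = 1/62 ≈ 0.016129)
(((-25 - 8) + 14)*t)*(-7) = (((-25 - 8) + 14)*(1/62))*(-7) = ((-33 + 14)*(1/62))*(-7) = -19*1/62*(-7) = -19/62*(-7) = 133/62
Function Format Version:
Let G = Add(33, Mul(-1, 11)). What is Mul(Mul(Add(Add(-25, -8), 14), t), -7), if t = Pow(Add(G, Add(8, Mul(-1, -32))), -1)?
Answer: Rational(133, 62) ≈ 2.1452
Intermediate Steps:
G = 22 (G = Add(33, -11) = 22)
t = Rational(1, 62) (t = Pow(Add(22, Add(8, Mul(-1, -32))), -1) = Pow(Add(22, Add(8, 32)), -1) = Pow(Add(22, 40), -1) = Pow(62, -1) = Rational(1, 62) ≈ 0.016129)
Mul(Mul(Add(Add(-25, -8), 14), t), -7) = Mul(Mul(Add(Add(-25, -8), 14), Rational(1, 62)), -7) = Mul(Mul(Add(-33, 14), Rational(1, 62)), -7) = Mul(Mul(-19, Rational(1, 62)), -7) = Mul(Rational(-19, 62), -7) = Rational(133, 62)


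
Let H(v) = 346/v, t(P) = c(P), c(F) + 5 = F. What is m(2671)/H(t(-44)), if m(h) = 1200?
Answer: -29400/173 ≈ -169.94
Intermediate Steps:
c(F) = -5 + F
t(P) = -5 + P
m(2671)/H(t(-44)) = 1200/((346/(-5 - 44))) = 1200/((346/(-49))) = 1200/((346*(-1/49))) = 1200/(-346/49) = 1200*(-49/346) = -29400/173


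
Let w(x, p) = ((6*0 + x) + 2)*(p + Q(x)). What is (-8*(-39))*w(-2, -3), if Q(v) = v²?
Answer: 0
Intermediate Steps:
w(x, p) = (2 + x)*(p + x²) (w(x, p) = ((6*0 + x) + 2)*(p + x²) = ((0 + x) + 2)*(p + x²) = (x + 2)*(p + x²) = (2 + x)*(p + x²))
(-8*(-39))*w(-2, -3) = (-8*(-39))*((-2)³ + 2*(-3) + 2*(-2)² - 3*(-2)) = 312*(-8 - 6 + 2*4 + 6) = 312*(-8 - 6 + 8 + 6) = 312*0 = 0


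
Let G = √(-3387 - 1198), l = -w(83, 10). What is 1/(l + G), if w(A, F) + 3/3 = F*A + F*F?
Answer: -929/867626 - I*√4585/867626 ≈ -0.0010707 - 7.8044e-5*I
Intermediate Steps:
w(A, F) = -1 + F² + A*F (w(A, F) = -1 + (F*A + F*F) = -1 + (A*F + F²) = -1 + (F² + A*F) = -1 + F² + A*F)
l = -929 (l = -(-1 + 10² + 83*10) = -(-1 + 100 + 830) = -1*929 = -929)
G = I*√4585 (G = √(-4585) = I*√4585 ≈ 67.713*I)
1/(l + G) = 1/(-929 + I*√4585)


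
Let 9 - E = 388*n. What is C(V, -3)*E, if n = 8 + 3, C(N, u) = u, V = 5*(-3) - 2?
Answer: 12777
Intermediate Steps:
V = -17 (V = -15 - 2 = -17)
n = 11
E = -4259 (E = 9 - 388*11 = 9 - 1*4268 = 9 - 4268 = -4259)
C(V, -3)*E = -3*(-4259) = 12777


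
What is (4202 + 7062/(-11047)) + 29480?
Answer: 372077992/11047 ≈ 33681.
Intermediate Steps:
(4202 + 7062/(-11047)) + 29480 = (4202 + 7062*(-1/11047)) + 29480 = (4202 - 7062/11047) + 29480 = 46412432/11047 + 29480 = 372077992/11047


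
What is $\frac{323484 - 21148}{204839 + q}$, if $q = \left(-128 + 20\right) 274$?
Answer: $\frac{302336}{175247} \approx 1.7252$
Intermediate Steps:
$q = -29592$ ($q = \left(-108\right) 274 = -29592$)
$\frac{323484 - 21148}{204839 + q} = \frac{323484 - 21148}{204839 - 29592} = \frac{302336}{175247}$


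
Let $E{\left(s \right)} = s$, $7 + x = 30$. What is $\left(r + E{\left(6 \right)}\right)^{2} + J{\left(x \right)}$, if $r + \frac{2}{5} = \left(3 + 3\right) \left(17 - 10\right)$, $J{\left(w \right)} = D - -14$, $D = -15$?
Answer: $\frac{56619}{25} \approx 2264.8$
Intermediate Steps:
$x = 23$ ($x = -7 + 30 = 23$)
$J{\left(w \right)} = -1$ ($J{\left(w \right)} = -15 - -14 = -15 + 14 = -1$)
$r = \frac{208}{5}$ ($r = - \frac{2}{5} + \left(3 + 3\right) \left(17 - 10\right) = - \frac{2}{5} + 6 \cdot 7 = - \frac{2}{5} + 42 = \frac{208}{5} \approx 41.6$)
$\left(r + E{\left(6 \right)}\right)^{2} + J{\left(x \right)} = \left(\frac{208}{5} + 6\right)^{2} - 1 = \left(\frac{238}{5}\right)^{2} - 1 = \frac{56644}{25} - 1 = \frac{56619}{25}$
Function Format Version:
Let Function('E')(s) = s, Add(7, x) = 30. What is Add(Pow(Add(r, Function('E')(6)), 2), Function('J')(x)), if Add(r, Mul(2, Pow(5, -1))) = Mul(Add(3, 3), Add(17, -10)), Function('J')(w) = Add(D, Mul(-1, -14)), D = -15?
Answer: Rational(56619, 25) ≈ 2264.8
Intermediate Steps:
x = 23 (x = Add(-7, 30) = 23)
Function('J')(w) = -1 (Function('J')(w) = Add(-15, Mul(-1, -14)) = Add(-15, 14) = -1)
r = Rational(208, 5) (r = Add(Rational(-2, 5), Mul(Add(3, 3), Add(17, -10))) = Add(Rational(-2, 5), Mul(6, 7)) = Add(Rational(-2, 5), 42) = Rational(208, 5) ≈ 41.600)
Add(Pow(Add(r, Function('E')(6)), 2), Function('J')(x)) = Add(Pow(Add(Rational(208, 5), 6), 2), -1) = Add(Pow(Rational(238, 5), 2), -1) = Add(Rational(56644, 25), -1) = Rational(56619, 25)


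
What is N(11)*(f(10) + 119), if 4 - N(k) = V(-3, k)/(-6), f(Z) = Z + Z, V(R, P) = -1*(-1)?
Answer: 3475/6 ≈ 579.17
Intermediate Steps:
V(R, P) = 1
f(Z) = 2*Z
N(k) = 25/6 (N(k) = 4 - 1/(-6) = 4 - (-1)/6 = 4 - 1*(-⅙) = 4 + ⅙ = 25/6)
N(11)*(f(10) + 119) = 25*(2*10 + 119)/6 = 25*(20 + 119)/6 = (25/6)*139 = 3475/6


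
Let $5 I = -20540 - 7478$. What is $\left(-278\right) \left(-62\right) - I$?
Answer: $\frac{114198}{5} \approx 22840.0$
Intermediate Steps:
$I = - \frac{28018}{5}$ ($I = \frac{-20540 - 7478}{5} = \frac{1}{5} \left(-28018\right) = - \frac{28018}{5} \approx -5603.6$)
$\left(-278\right) \left(-62\right) - I = \left(-278\right) \left(-62\right) - - \frac{28018}{5} = 17236 + \frac{28018}{5} = \frac{114198}{5}$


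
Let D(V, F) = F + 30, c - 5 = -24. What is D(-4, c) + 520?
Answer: 531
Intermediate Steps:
c = -19 (c = 5 - 24 = -19)
D(V, F) = 30 + F
D(-4, c) + 520 = (30 - 19) + 520 = 11 + 520 = 531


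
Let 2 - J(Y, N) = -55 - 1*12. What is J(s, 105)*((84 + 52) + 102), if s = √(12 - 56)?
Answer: 16422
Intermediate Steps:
s = 2*I*√11 (s = √(-44) = 2*I*√11 ≈ 6.6332*I)
J(Y, N) = 69 (J(Y, N) = 2 - (-55 - 1*12) = 2 - (-55 - 12) = 2 - 1*(-67) = 2 + 67 = 69)
J(s, 105)*((84 + 52) + 102) = 69*((84 + 52) + 102) = 69*(136 + 102) = 69*238 = 16422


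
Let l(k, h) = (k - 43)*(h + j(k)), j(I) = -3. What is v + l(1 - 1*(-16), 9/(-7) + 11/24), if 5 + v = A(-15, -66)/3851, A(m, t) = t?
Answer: 30567545/323484 ≈ 94.495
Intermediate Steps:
l(k, h) = (-43 + k)*(-3 + h) (l(k, h) = (k - 43)*(h - 3) = (-43 + k)*(-3 + h))
v = -19321/3851 (v = -5 - 66/3851 = -19321/3851 ≈ -5.0171)
v + l(1 - 1*(-16), 9/(-7) + 11/24) = -19321/3851 + (129 - 43*(9/(-7) + 11/24) - 3*(1 - 1*(-16)) + (9/(-7) + 11/24)*(1 - 1*(-16))) = -19321/3851 + (129 - 43*(9*(-⅐) + 11*(1/24)) - 3*(1 + 16) + (9*(-⅐) + 11*(1/24))*(1 + 16)) = -19321/3851 + (129 - 43*(-9/7 + 11/24) - 3*17 + (-9/7 + 11/24)*17) = -19321/3851 + (129 - 43*(-139/168) - 51 - 139/168*17) = -19321/3851 + (129 + 5977/168 - 51 - 2363/168) = -19321/3851 + 8359/84 = 30567545/323484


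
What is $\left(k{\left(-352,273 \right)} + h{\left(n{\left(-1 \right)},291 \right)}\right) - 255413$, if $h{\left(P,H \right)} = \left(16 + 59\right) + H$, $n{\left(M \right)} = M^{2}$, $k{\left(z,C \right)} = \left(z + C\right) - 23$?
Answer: $-255149$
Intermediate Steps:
$k{\left(z,C \right)} = -23 + C + z$ ($k{\left(z,C \right)} = \left(C + z\right) - 23 = -23 + C + z$)
$h{\left(P,H \right)} = 75 + H$
$\left(k{\left(-352,273 \right)} + h{\left(n{\left(-1 \right)},291 \right)}\right) - 255413 = \left(\left(-23 + 273 - 352\right) + \left(75 + 291\right)\right) - 255413 = \left(-102 + 366\right) - 255413 = 264 - 255413 = -255149$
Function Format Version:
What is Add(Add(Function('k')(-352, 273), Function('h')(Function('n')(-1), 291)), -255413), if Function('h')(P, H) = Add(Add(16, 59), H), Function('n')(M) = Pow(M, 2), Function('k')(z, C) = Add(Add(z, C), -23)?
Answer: -255149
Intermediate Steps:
Function('k')(z, C) = Add(-23, C, z) (Function('k')(z, C) = Add(Add(C, z), -23) = Add(-23, C, z))
Function('h')(P, H) = Add(75, H)
Add(Add(Function('k')(-352, 273), Function('h')(Function('n')(-1), 291)), -255413) = Add(Add(Add(-23, 273, -352), Add(75, 291)), -255413) = Add(Add(-102, 366), -255413) = Add(264, -255413) = -255149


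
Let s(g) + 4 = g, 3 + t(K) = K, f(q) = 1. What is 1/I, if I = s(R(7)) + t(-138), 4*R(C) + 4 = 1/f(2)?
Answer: -4/583 ≈ -0.0068611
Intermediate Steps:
t(K) = -3 + K
R(C) = -3/4 (R(C) = -1 + (1/4)/1 = -1 + (1/4)*1 = -1 + 1/4 = -3/4)
s(g) = -4 + g
I = -583/4 (I = (-4 - 3/4) + (-3 - 138) = -19/4 - 141 = -583/4 ≈ -145.75)
1/I = 1/(-583/4) = -4/583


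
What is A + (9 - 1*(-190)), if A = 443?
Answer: 642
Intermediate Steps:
A + (9 - 1*(-190)) = 443 + (9 - 1*(-190)) = 443 + (9 + 190) = 443 + 199 = 642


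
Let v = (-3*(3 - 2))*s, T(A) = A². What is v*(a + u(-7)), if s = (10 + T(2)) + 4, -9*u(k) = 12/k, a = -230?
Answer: 86868/7 ≈ 12410.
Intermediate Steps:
u(k) = -4/(3*k)
s = 18 (s = (10 + 2²) + 4 = (10 + 4) + 4 = 14 + 4 = 18)
v = -54 (v = -3*(3 - 2)*18 = -3*1*18 = -3*18 = -54)
v*(a + u(-7)) = -54*(-230 - 4/3/(-7)) = -54*(-230 - 4/3*(-⅐)) = -54*(-230 + 4/21) = -54*(-4826/21) = 86868/7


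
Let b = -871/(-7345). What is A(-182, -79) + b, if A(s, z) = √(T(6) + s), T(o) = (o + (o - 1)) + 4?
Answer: 67/565 + I*√167 ≈ 0.11858 + 12.923*I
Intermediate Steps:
T(o) = 3 + 2*o (T(o) = (o + (-1 + o)) + 4 = (-1 + 2*o) + 4 = 3 + 2*o)
A(s, z) = √(15 + s) (A(s, z) = √((3 + 2*6) + s) = √((3 + 12) + s) = √(15 + s))
b = 67/565 (b = -871*(-1/7345) = 67/565 ≈ 0.11858)
A(-182, -79) + b = √(15 - 182) + 67/565 = √(-167) + 67/565 = I*√167 + 67/565 = 67/565 + I*√167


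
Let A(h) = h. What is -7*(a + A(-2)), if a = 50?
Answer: -336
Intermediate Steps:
-7*(a + A(-2)) = -7*(50 - 2) = -7*48 = -336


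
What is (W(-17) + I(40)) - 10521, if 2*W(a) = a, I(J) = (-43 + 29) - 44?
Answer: -21175/2 ≈ -10588.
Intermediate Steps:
I(J) = -58 (I(J) = -14 - 44 = -58)
W(a) = a/2
(W(-17) + I(40)) - 10521 = ((1/2)*(-17) - 58) - 10521 = (-17/2 - 58) - 10521 = -133/2 - 10521 = -21175/2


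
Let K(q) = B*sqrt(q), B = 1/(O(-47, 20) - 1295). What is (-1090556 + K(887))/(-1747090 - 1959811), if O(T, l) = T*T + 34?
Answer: 1090556/3706901 - sqrt(887)/3514142148 ≈ 0.29420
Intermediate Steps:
O(T, l) = 34 + T**2 (O(T, l) = T**2 + 34 = 34 + T**2)
B = 1/948 (B = 1/((34 + (-47)**2) - 1295) = 1/((34 + 2209) - 1295) = 1/(2243 - 1295) = 1/948 ≈ 0.0010549)
K(q) = sqrt(q)/948
(-1090556 + K(887))/(-1747090 - 1959811) = (-1090556 + sqrt(887)/948)/(-1747090 - 1959811) = (-1090556 + sqrt(887)/948)/(-3706901) = (-1090556 + sqrt(887)/948)*(-1/3706901) = 1090556/3706901 - sqrt(887)/3514142148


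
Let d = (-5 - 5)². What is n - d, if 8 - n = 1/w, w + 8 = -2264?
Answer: -209023/2272 ≈ -92.000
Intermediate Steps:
w = -2272 (w = -8 - 2264 = -2272)
n = 18177/2272 (n = 8 - 1/(-2272) = 8 - 1*(-1/2272) = 8 + 1/2272 = 18177/2272 ≈ 8.0004)
d = 100 (d = (-10)² = 100)
n - d = 18177/2272 - 1*100 = 18177/2272 - 100 = -209023/2272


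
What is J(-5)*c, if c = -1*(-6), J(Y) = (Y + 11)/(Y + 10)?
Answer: 36/5 ≈ 7.2000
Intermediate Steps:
J(Y) = (11 + Y)/(10 + Y)
c = 6
J(-5)*c = ((11 - 5)/(10 - 5))*6 = (6/5)*6 = 36/5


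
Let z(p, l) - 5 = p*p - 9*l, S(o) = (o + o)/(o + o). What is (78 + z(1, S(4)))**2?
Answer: 5625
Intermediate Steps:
S(o) = 1 (S(o) = (2*o)/((2*o)) = (2*o)*(1/(2*o)) = 1)
z(p, l) = 5 + p**2 - 9*l (z(p, l) = 5 + (p*p - 9*l) = 5 + (p**2 - 9*l) = 5 + p**2 - 9*l)
(78 + z(1, S(4)))**2 = (78 + (5 + 1**2 - 9*1))**2 = (78 + (5 + 1 - 9))**2 = (78 - 3)**2 = 75**2 = 5625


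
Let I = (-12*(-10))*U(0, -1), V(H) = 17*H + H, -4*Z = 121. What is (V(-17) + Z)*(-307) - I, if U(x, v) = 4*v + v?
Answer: 415315/4 ≈ 1.0383e+5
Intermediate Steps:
U(x, v) = 5*v
Z = -121/4 (Z = -¼*121 = -121/4 ≈ -30.250)
V(H) = 18*H
I = -600 (I = (-12*(-10))*(5*(-1)) = 120*(-5) = -600)
(V(-17) + Z)*(-307) - I = (18*(-17) - 121/4)*(-307) - 1*(-600) = (-306 - 121/4)*(-307) + 600 = -1345/4*(-307) + 600 = 412915/4 + 600 = 415315/4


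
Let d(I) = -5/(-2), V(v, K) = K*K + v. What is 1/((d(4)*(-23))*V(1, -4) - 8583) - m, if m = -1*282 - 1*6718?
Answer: 133846998/19121 ≈ 7000.0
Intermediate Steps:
V(v, K) = v + K**2 (V(v, K) = K**2 + v = v + K**2)
d(I) = 5/2 (d(I) = -5*(-1/2) = 5/2)
m = -7000 (m = -282 - 6718 = -7000)
1/((d(4)*(-23))*V(1, -4) - 8583) - m = 1/(((5/2)*(-23))*(1 + (-4)**2) - 8583) - 1*(-7000) = 1/(-115*(1 + 16)/2 - 8583) + 7000 = 1/(-115/2*17 - 8583) + 7000 = 1/(-1955/2 - 8583) + 7000 = 1/(-19121/2) + 7000 = -2/19121 + 7000 = 133846998/19121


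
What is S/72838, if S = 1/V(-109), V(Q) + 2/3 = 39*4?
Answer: 3/33942508 ≈ 8.8385e-8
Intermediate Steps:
V(Q) = 466/3 (V(Q) = -⅔ + 39*4 = -⅔ + 156 = 466/3)
S = 3/466 (S = 1/(466/3) = 3/466 ≈ 0.0064378)
S/72838 = (3/466)/72838 = (3/466)*(1/72838) = 3/33942508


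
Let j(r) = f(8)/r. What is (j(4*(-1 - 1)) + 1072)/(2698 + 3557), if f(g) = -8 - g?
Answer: 358/2085 ≈ 0.17170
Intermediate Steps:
j(r) = -16/r (j(r) = (-8 - 1*8)/r = (-8 - 8)/r = -16/r)
(j(4*(-1 - 1)) + 1072)/(2698 + 3557) = (-16*1/(4*(-1 - 1)) + 1072)/(2698 + 3557) = (-16/(4*(-2)) + 1072)/6255 = (-16/(-8) + 1072)*(1/6255) = (-16*(-⅛) + 1072)*(1/6255) = (2 + 1072)*(1/6255) = 1074*(1/6255) = 358/2085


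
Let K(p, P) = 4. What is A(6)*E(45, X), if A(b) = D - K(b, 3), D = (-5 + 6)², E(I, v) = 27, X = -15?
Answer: -81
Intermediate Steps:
D = 1 (D = 1² = 1)
A(b) = -3 (A(b) = 1 - 1*4 = 1 - 4 = -3)
A(6)*E(45, X) = -3*27 = -81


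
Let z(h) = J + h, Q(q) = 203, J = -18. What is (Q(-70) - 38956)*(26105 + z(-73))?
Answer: -1008120542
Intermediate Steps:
z(h) = -18 + h
(Q(-70) - 38956)*(26105 + z(-73)) = (203 - 38956)*(26105 + (-18 - 73)) = -38753*(26105 - 91) = -38753*26014 = -1008120542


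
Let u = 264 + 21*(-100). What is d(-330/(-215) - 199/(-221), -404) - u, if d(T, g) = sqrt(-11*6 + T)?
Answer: 1836 + I*sqrt(5740334665)/9503 ≈ 1836.0 + 7.9727*I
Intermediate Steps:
d(T, g) = sqrt(-66 + T)
u = -1836 (u = 264 - 2100 = -1836)
d(-330/(-215) - 199/(-221), -404) - u = sqrt(-66 + (-330/(-215) - 199/(-221))) - 1*(-1836) = sqrt(-66 + (-330*(-1/215) - 199*(-1/221))) + 1836 = sqrt(-66 + (66/43 + 199/221)) + 1836 = sqrt(-66 + 23143/9503) + 1836 = sqrt(-604055/9503) + 1836 = I*sqrt(5740334665)/9503 + 1836 = 1836 + I*sqrt(5740334665)/9503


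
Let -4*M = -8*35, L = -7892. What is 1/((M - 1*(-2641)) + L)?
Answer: -1/5181 ≈ -0.00019301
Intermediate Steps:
M = 70 (M = -(-2)*35 = -1/4*(-280) = 70)
1/((M - 1*(-2641)) + L) = 1/((70 - 1*(-2641)) - 7892) = 1/((70 + 2641) - 7892) = 1/(2711 - 7892) = 1/(-5181) = -1/5181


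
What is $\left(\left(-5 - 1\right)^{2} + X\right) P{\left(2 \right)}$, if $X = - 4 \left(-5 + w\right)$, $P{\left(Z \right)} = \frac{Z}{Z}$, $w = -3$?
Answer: $68$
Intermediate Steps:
$P{\left(Z \right)} = 1$
$X = 32$ ($X = - 4 \left(-5 - 3\right) = \left(-4\right) \left(-8\right) = 32$)
$\left(\left(-5 - 1\right)^{2} + X\right) P{\left(2 \right)} = \left(\left(-5 - 1\right)^{2} + 32\right) 1 = \left(\left(-6\right)^{2} + 32\right) 1 = \left(36 + 32\right) 1 = 68 \cdot 1 = 68$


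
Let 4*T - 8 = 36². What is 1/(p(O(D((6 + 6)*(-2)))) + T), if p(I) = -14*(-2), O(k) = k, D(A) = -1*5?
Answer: 1/354 ≈ 0.0028249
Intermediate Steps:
D(A) = -5
T = 326 (T = 2 + (¼)*36² = 2 + (¼)*1296 = 2 + 324 = 326)
p(I) = 28
1/(p(O(D((6 + 6)*(-2)))) + T) = 1/(28 + 326) = 1/354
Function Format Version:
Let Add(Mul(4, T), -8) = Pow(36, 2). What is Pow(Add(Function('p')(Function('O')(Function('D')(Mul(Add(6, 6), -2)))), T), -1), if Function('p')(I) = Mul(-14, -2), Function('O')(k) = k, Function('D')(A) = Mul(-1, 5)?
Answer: Rational(1, 354) ≈ 0.0028249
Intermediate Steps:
Function('D')(A) = -5
T = 326 (T = Add(2, Mul(Rational(1, 4), Pow(36, 2))) = Add(2, Mul(Rational(1, 4), 1296)) = Add(2, 324) = 326)
Function('p')(I) = 28
Pow(Add(Function('p')(Function('O')(Function('D')(Mul(Add(6, 6), -2)))), T), -1) = Pow(Add(28, 326), -1) = Pow(354, -1) = Rational(1, 354)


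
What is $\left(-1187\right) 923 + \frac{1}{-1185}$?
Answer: $- \frac{1298287186}{1185} \approx -1.0956 \cdot 10^{6}$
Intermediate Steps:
$\left(-1187\right) 923 + \frac{1}{-1185} = -1095601 - \frac{1}{1185} = - \frac{1298287186}{1185}$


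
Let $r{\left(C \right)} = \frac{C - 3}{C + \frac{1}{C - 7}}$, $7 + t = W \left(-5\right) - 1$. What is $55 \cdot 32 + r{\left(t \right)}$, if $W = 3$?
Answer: $\frac{1216940}{691} \approx 1761.1$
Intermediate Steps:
$t = -23$ ($t = -7 + \left(3 \left(-5\right) - 1\right) = -7 - 16 = -23$)
$r{\left(C \right)} = \frac{-3 + C}{C + \frac{1}{-7 + C}}$
$55 \cdot 32 + r{\left(t \right)} = 55 \cdot 32 + \frac{21 + \left(-23\right)^{2} - -230}{1 + \left(-23\right)^{2} - -161} = 1760 + \frac{21 + 529 + 230}{1 + 529 + 161} = 1760 + \frac{1}{691} \cdot 780 = 1760 + \frac{780}{691} = \frac{1216940}{691}$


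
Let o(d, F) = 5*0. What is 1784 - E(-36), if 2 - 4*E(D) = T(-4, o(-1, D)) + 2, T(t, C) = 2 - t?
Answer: 3571/2 ≈ 1785.5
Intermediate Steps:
o(d, F) = 0
E(D) = -3/2 (E(D) = ½ - ((2 - 1*(-4)) + 2)/4 = ½ - ((2 + 4) + 2)/4 = ½ - (6 + 2)/4 = ½ - ¼*8 = ½ - 2 = -3/2)
1784 - E(-36) = 1784 - 1*(-3/2) = 1784 + 3/2 = 3571/2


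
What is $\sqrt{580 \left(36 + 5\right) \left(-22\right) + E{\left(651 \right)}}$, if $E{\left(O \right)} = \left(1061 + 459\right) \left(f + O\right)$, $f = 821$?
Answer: $2 \sqrt{428570} \approx 1309.3$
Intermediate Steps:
$E{\left(O \right)} = 1247920 + 1520 O$ ($E{\left(O \right)} = \left(1061 + 459\right) \left(821 + O\right) = 1520 \left(821 + O\right) = 1247920 + 1520 O$)
$\sqrt{580 \left(36 + 5\right) \left(-22\right) + E{\left(651 \right)}} = \sqrt{580 \left(36 + 5\right) \left(-22\right) + \left(1247920 + 1520 \cdot 651\right)} = \sqrt{580 \cdot 41 \left(-22\right) + \left(1247920 + 989520\right)} = \sqrt{580 \left(-902\right) + 2237440} = \sqrt{-523160 + 2237440} = \sqrt{1714280} = 2 \sqrt{428570}$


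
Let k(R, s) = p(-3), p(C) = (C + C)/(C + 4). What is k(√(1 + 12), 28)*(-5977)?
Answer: 35862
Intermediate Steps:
p(C) = 2*C/(4 + C) (p(C) = (2*C)/(4 + C) = 2*C/(4 + C))
k(R, s) = -6 (k(R, s) = 2*(-3)/(4 - 3) = 2*(-3)/1 = 2*(-3)*1 = -6)
k(√(1 + 12), 28)*(-5977) = -6*(-5977) = 35862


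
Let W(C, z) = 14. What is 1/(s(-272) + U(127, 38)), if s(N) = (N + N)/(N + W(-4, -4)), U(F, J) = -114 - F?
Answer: -129/30817 ≈ -0.0041860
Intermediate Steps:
s(N) = 2*N/(14 + N) (s(N) = (N + N)/(N + 14) = (2*N)/(14 + N) = 2*N/(14 + N))
1/(s(-272) + U(127, 38)) = 1/(2*(-272)/(14 - 272) + (-114 - 1*127)) = 1/(2*(-272)/(-258) + (-114 - 127)) = 1/(2*(-272)*(-1/258) - 241) = 1/(272/129 - 241) = 1/(-30817/129) = -129/30817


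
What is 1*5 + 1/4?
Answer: 21/4 ≈ 5.2500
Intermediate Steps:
1*5 + 1/4 = 5 + 1/4 = 21/4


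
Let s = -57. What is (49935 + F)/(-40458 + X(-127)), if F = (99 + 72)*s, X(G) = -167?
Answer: -40188/40625 ≈ -0.98924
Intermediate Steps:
F = -9747 (F = (99 + 72)*(-57) = 171*(-57) = -9747)
(49935 + F)/(-40458 + X(-127)) = (49935 - 9747)/(-40458 - 167) = 40188/(-40625) = 40188*(-1/40625) = -40188/40625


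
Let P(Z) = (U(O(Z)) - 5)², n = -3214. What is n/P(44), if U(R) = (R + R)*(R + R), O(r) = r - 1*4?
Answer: -3214/40896025 ≈ -7.8590e-5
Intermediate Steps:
O(r) = -4 + r (O(r) = r - 4 = -4 + r)
U(R) = 4*R² (U(R) = (2*R)*(2*R) = 4*R²)
P(Z) = (-5 + 4*(-4 + Z)²)² (P(Z) = (4*(-4 + Z)² - 5)² = (-5 + 4*(-4 + Z)²)²)
n/P(44) = -3214/(-5 + 4*(-4 + 44)²)² = -3214/(-5 + 4*40²)² = -3214/(-5 + 4*1600)² = -3214/(-5 + 6400)² = -3214/(6395²) = -3214/40896025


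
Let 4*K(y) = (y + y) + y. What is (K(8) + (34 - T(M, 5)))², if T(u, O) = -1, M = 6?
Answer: 1681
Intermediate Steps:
K(y) = 3*y/4 (K(y) = ((y + y) + y)/4 = (2*y + y)/4 = (3*y)/4 = 3*y/4)
(K(8) + (34 - T(M, 5)))² = ((¾)*8 + (34 - 1*(-1)))² = (6 + (34 + 1))² = (6 + 35)² = 41² = 1681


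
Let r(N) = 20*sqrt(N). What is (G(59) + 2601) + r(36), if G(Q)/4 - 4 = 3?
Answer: 2749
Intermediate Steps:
G(Q) = 28 (G(Q) = 16 + 4*3 = 16 + 12 = 28)
(G(59) + 2601) + r(36) = (28 + 2601) + 20*sqrt(36) = 2629 + 20*6 = 2629 + 120 = 2749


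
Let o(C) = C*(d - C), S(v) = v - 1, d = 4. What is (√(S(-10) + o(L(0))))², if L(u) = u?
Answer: -11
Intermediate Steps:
S(v) = -1 + v
o(C) = C*(4 - C)
(√(S(-10) + o(L(0))))² = (√((-1 - 10) + 0*(4 - 1*0)))² = (√(-11 + 0*(4 + 0)))² = (√(-11 + 0*4))² = (√(-11 + 0))² = (√(-11))² = (I*√11)² = -11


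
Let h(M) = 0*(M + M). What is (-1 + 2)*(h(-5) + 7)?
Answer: 7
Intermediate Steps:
h(M) = 0 (h(M) = 0*(2*M) = 0)
(-1 + 2)*(h(-5) + 7) = (-1 + 2)*(0 + 7) = 1*7 = 7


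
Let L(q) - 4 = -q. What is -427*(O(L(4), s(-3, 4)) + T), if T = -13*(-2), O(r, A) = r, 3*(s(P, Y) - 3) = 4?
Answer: -11102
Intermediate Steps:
s(P, Y) = 13/3 (s(P, Y) = 3 + (⅓)*4 = 3 + 4/3 = 13/3)
L(q) = 4 - q
T = 26
-427*(O(L(4), s(-3, 4)) + T) = -427*((4 - 1*4) + 26) = -427*((4 - 4) + 26) = -427*(0 + 26) = -427*26 = -11102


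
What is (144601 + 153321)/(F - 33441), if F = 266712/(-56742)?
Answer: -2817448354/316295989 ≈ -8.9076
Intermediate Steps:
F = -44452/9457 (F = 266712*(-1/56742) = -44452/9457 ≈ -4.7004)
(144601 + 153321)/(F - 33441) = (144601 + 153321)/(-44452/9457 - 33441) = 297922/(-316295989/9457) = 297922*(-9457/316295989) = -2817448354/316295989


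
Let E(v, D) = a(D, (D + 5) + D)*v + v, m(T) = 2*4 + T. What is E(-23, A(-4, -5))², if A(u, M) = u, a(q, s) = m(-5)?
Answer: 8464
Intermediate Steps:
m(T) = 8 + T
a(q, s) = 3 (a(q, s) = 8 - 5 = 3)
E(v, D) = 4*v (E(v, D) = 3*v + v = 4*v)
E(-23, A(-4, -5))² = (4*(-23))² = (-92)² = 8464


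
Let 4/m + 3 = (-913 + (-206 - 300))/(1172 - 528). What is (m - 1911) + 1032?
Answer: -2948105/3351 ≈ -879.77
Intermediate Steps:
m = -2576/3351 (m = 4/(-3 + (-913 + (-206 - 300))/(1172 - 528)) = 4/(-3 + (-913 - 506)/644) = 4/(-3 - 1419*1/644) = 4/(-3 - 1419/644) = 4/(-3351/644) = 4*(-644/3351) = -2576/3351 ≈ -0.76873)
(m - 1911) + 1032 = (-2576/3351 - 1911) + 1032 = -6406337/3351 + 1032 = -2948105/3351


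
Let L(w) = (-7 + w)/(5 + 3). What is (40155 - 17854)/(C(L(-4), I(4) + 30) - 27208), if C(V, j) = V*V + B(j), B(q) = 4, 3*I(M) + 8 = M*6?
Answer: -1427264/1740935 ≈ -0.81983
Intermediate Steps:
I(M) = -8/3 + 2*M (I(M) = -8/3 + (M*6)/3 = -8/3 + (6*M)/3 = -8/3 + 2*M)
L(w) = -7/8 + w/8 (L(w) = (-7 + w)/8 = (-7 + w)*(⅛) = -7/8 + w/8)
C(V, j) = 4 + V² (C(V, j) = V*V + 4 = V² + 4 = 4 + V²)
(40155 - 17854)/(C(L(-4), I(4) + 30) - 27208) = (40155 - 17854)/((4 + (-7/8 + (⅛)*(-4))²) - 27208) = 22301/((4 + (-7/8 - ½)²) - 27208) = 22301/((4 + (-11/8)²) - 27208) = 22301/((4 + 121/64) - 27208) = 22301/(377/64 - 27208) = 22301/(-1740935/64) = 22301*(-64/1740935) = -1427264/1740935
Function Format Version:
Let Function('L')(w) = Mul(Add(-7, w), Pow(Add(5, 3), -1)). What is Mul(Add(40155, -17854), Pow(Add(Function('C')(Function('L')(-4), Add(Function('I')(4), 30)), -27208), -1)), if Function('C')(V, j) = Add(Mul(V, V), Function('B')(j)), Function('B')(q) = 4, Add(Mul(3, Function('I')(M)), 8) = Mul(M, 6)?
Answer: Rational(-1427264, 1740935) ≈ -0.81983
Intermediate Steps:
Function('I')(M) = Add(Rational(-8, 3), Mul(2, M)) (Function('I')(M) = Add(Rational(-8, 3), Mul(Rational(1, 3), Mul(M, 6))) = Add(Rational(-8, 3), Mul(Rational(1, 3), Mul(6, M))) = Add(Rational(-8, 3), Mul(2, M)))
Function('L')(w) = Add(Rational(-7, 8), Mul(Rational(1, 8), w)) (Function('L')(w) = Mul(Add(-7, w), Pow(8, -1)) = Mul(Add(-7, w), Rational(1, 8)) = Add(Rational(-7, 8), Mul(Rational(1, 8), w)))
Function('C')(V, j) = Add(4, Pow(V, 2)) (Function('C')(V, j) = Add(Mul(V, V), 4) = Add(Pow(V, 2), 4) = Add(4, Pow(V, 2)))
Mul(Add(40155, -17854), Pow(Add(Function('C')(Function('L')(-4), Add(Function('I')(4), 30)), -27208), -1)) = Mul(Add(40155, -17854), Pow(Add(Add(4, Pow(Add(Rational(-7, 8), Mul(Rational(1, 8), -4)), 2)), -27208), -1)) = Mul(22301, Pow(Add(Add(4, Pow(Add(Rational(-7, 8), Rational(-1, 2)), 2)), -27208), -1)) = Mul(22301, Pow(Add(Add(4, Pow(Rational(-11, 8), 2)), -27208), -1)) = Mul(22301, Pow(Add(Add(4, Rational(121, 64)), -27208), -1)) = Mul(22301, Pow(Add(Rational(377, 64), -27208), -1)) = Mul(22301, Pow(Rational(-1740935, 64), -1)) = Mul(22301, Rational(-64, 1740935)) = Rational(-1427264, 1740935)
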